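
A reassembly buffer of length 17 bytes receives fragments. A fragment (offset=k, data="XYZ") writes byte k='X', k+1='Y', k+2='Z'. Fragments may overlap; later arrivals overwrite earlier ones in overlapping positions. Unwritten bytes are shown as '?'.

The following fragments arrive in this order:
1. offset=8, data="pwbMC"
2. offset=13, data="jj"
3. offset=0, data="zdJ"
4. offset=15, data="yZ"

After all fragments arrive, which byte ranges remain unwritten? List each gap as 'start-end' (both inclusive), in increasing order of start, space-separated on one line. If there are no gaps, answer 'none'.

Answer: 3-7

Derivation:
Fragment 1: offset=8 len=5
Fragment 2: offset=13 len=2
Fragment 3: offset=0 len=3
Fragment 4: offset=15 len=2
Gaps: 3-7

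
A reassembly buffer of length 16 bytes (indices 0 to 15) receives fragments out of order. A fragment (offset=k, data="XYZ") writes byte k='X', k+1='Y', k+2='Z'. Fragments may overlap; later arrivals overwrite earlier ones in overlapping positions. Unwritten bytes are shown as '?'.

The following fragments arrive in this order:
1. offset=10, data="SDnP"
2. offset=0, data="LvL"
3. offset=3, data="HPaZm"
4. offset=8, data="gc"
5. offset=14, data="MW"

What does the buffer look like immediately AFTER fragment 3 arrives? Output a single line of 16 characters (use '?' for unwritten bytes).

Fragment 1: offset=10 data="SDnP" -> buffer=??????????SDnP??
Fragment 2: offset=0 data="LvL" -> buffer=LvL???????SDnP??
Fragment 3: offset=3 data="HPaZm" -> buffer=LvLHPaZm??SDnP??

Answer: LvLHPaZm??SDnP??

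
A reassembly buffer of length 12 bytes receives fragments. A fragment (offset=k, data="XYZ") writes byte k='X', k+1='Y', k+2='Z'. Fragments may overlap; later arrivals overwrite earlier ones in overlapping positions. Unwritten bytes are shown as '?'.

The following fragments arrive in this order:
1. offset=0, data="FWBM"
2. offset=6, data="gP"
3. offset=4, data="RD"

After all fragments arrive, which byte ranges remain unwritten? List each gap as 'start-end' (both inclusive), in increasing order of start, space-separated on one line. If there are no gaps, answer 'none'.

Answer: 8-11

Derivation:
Fragment 1: offset=0 len=4
Fragment 2: offset=6 len=2
Fragment 3: offset=4 len=2
Gaps: 8-11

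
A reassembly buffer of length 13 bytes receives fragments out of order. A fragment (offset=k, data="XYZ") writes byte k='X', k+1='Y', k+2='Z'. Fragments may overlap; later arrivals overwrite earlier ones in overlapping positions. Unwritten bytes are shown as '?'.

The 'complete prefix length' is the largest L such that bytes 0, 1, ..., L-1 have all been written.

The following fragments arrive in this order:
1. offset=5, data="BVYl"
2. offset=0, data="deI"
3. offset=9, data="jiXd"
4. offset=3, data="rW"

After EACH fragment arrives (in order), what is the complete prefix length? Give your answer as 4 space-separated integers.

Fragment 1: offset=5 data="BVYl" -> buffer=?????BVYl???? -> prefix_len=0
Fragment 2: offset=0 data="deI" -> buffer=deI??BVYl???? -> prefix_len=3
Fragment 3: offset=9 data="jiXd" -> buffer=deI??BVYljiXd -> prefix_len=3
Fragment 4: offset=3 data="rW" -> buffer=deIrWBVYljiXd -> prefix_len=13

Answer: 0 3 3 13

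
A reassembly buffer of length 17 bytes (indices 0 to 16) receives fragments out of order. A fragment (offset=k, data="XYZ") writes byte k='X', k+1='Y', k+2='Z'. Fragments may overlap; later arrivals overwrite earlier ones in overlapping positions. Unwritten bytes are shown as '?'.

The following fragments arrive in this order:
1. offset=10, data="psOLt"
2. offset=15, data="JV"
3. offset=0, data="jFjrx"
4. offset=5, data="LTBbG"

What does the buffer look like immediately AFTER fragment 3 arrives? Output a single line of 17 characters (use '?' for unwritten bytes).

Fragment 1: offset=10 data="psOLt" -> buffer=??????????psOLt??
Fragment 2: offset=15 data="JV" -> buffer=??????????psOLtJV
Fragment 3: offset=0 data="jFjrx" -> buffer=jFjrx?????psOLtJV

Answer: jFjrx?????psOLtJV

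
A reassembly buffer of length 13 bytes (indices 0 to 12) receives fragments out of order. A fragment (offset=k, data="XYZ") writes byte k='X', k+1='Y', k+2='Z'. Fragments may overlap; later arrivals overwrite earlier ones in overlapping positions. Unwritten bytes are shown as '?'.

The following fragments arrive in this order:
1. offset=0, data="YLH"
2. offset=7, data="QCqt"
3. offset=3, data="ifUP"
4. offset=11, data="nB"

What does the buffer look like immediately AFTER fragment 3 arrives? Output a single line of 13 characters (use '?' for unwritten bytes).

Answer: YLHifUPQCqt??

Derivation:
Fragment 1: offset=0 data="YLH" -> buffer=YLH??????????
Fragment 2: offset=7 data="QCqt" -> buffer=YLH????QCqt??
Fragment 3: offset=3 data="ifUP" -> buffer=YLHifUPQCqt??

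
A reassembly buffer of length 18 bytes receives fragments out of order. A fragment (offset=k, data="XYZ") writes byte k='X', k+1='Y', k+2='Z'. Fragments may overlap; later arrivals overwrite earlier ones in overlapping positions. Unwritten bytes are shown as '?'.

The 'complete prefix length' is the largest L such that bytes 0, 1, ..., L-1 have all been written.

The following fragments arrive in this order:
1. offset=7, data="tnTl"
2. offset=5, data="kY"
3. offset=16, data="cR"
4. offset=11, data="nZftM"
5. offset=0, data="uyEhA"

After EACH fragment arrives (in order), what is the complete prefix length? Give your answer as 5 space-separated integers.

Fragment 1: offset=7 data="tnTl" -> buffer=???????tnTl??????? -> prefix_len=0
Fragment 2: offset=5 data="kY" -> buffer=?????kYtnTl??????? -> prefix_len=0
Fragment 3: offset=16 data="cR" -> buffer=?????kYtnTl?????cR -> prefix_len=0
Fragment 4: offset=11 data="nZftM" -> buffer=?????kYtnTlnZftMcR -> prefix_len=0
Fragment 5: offset=0 data="uyEhA" -> buffer=uyEhAkYtnTlnZftMcR -> prefix_len=18

Answer: 0 0 0 0 18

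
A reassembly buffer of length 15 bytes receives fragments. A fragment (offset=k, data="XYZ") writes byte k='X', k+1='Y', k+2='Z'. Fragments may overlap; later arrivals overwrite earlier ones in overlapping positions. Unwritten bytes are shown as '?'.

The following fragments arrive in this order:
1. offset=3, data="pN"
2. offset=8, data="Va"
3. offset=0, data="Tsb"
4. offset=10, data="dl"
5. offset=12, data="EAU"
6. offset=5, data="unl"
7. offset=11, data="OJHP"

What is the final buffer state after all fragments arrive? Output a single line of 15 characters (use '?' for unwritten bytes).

Fragment 1: offset=3 data="pN" -> buffer=???pN??????????
Fragment 2: offset=8 data="Va" -> buffer=???pN???Va?????
Fragment 3: offset=0 data="Tsb" -> buffer=TsbpN???Va?????
Fragment 4: offset=10 data="dl" -> buffer=TsbpN???Vadl???
Fragment 5: offset=12 data="EAU" -> buffer=TsbpN???VadlEAU
Fragment 6: offset=5 data="unl" -> buffer=TsbpNunlVadlEAU
Fragment 7: offset=11 data="OJHP" -> buffer=TsbpNunlVadOJHP

Answer: TsbpNunlVadOJHP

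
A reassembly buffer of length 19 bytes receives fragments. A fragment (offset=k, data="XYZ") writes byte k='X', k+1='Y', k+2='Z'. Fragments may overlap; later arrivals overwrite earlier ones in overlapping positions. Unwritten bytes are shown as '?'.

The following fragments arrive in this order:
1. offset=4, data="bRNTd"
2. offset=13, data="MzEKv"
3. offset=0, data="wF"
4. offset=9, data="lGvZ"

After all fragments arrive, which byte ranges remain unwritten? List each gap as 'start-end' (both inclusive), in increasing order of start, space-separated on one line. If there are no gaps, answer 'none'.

Fragment 1: offset=4 len=5
Fragment 2: offset=13 len=5
Fragment 3: offset=0 len=2
Fragment 4: offset=9 len=4
Gaps: 2-3 18-18

Answer: 2-3 18-18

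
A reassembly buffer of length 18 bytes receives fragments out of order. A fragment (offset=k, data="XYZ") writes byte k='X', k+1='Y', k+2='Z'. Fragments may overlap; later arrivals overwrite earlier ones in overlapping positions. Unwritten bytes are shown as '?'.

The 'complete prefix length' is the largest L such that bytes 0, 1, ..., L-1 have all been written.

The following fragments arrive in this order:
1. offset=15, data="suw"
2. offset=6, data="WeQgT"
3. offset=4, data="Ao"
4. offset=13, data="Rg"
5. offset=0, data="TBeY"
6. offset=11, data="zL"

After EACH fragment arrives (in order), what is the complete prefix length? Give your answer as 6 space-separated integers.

Fragment 1: offset=15 data="suw" -> buffer=???????????????suw -> prefix_len=0
Fragment 2: offset=6 data="WeQgT" -> buffer=??????WeQgT????suw -> prefix_len=0
Fragment 3: offset=4 data="Ao" -> buffer=????AoWeQgT????suw -> prefix_len=0
Fragment 4: offset=13 data="Rg" -> buffer=????AoWeQgT??Rgsuw -> prefix_len=0
Fragment 5: offset=0 data="TBeY" -> buffer=TBeYAoWeQgT??Rgsuw -> prefix_len=11
Fragment 6: offset=11 data="zL" -> buffer=TBeYAoWeQgTzLRgsuw -> prefix_len=18

Answer: 0 0 0 0 11 18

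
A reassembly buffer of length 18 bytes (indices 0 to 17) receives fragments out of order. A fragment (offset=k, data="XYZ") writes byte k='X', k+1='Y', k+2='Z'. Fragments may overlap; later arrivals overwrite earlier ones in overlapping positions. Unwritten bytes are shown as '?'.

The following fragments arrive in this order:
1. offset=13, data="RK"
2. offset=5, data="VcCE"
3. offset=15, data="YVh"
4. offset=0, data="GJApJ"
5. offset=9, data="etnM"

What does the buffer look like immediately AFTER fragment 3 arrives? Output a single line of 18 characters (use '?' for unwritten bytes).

Answer: ?????VcCE????RKYVh

Derivation:
Fragment 1: offset=13 data="RK" -> buffer=?????????????RK???
Fragment 2: offset=5 data="VcCE" -> buffer=?????VcCE????RK???
Fragment 3: offset=15 data="YVh" -> buffer=?????VcCE????RKYVh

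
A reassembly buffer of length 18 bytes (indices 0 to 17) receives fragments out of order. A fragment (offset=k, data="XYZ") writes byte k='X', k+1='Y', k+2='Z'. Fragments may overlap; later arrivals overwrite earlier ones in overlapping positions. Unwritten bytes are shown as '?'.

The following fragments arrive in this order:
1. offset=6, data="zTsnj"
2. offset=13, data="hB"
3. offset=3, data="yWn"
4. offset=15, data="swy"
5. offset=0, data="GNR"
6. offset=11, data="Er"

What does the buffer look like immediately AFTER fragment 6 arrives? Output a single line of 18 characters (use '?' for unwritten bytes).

Fragment 1: offset=6 data="zTsnj" -> buffer=??????zTsnj???????
Fragment 2: offset=13 data="hB" -> buffer=??????zTsnj??hB???
Fragment 3: offset=3 data="yWn" -> buffer=???yWnzTsnj??hB???
Fragment 4: offset=15 data="swy" -> buffer=???yWnzTsnj??hBswy
Fragment 5: offset=0 data="GNR" -> buffer=GNRyWnzTsnj??hBswy
Fragment 6: offset=11 data="Er" -> buffer=GNRyWnzTsnjErhBswy

Answer: GNRyWnzTsnjErhBswy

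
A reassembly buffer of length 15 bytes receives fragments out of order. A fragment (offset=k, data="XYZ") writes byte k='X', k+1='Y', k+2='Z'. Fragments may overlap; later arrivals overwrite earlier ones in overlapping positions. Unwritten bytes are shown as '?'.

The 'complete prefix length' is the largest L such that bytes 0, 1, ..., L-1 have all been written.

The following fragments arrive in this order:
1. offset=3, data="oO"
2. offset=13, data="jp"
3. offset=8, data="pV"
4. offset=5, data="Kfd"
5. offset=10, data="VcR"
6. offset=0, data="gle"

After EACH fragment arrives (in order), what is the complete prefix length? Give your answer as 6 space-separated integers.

Answer: 0 0 0 0 0 15

Derivation:
Fragment 1: offset=3 data="oO" -> buffer=???oO?????????? -> prefix_len=0
Fragment 2: offset=13 data="jp" -> buffer=???oO????????jp -> prefix_len=0
Fragment 3: offset=8 data="pV" -> buffer=???oO???pV???jp -> prefix_len=0
Fragment 4: offset=5 data="Kfd" -> buffer=???oOKfdpV???jp -> prefix_len=0
Fragment 5: offset=10 data="VcR" -> buffer=???oOKfdpVVcRjp -> prefix_len=0
Fragment 6: offset=0 data="gle" -> buffer=gleoOKfdpVVcRjp -> prefix_len=15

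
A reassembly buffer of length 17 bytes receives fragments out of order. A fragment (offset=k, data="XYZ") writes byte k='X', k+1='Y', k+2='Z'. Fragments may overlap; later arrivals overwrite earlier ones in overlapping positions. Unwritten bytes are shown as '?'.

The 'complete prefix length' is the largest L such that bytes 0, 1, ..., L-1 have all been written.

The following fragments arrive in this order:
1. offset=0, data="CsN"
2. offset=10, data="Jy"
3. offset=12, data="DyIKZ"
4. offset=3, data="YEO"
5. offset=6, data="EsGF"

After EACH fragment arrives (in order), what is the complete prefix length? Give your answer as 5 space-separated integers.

Answer: 3 3 3 6 17

Derivation:
Fragment 1: offset=0 data="CsN" -> buffer=CsN?????????????? -> prefix_len=3
Fragment 2: offset=10 data="Jy" -> buffer=CsN???????Jy????? -> prefix_len=3
Fragment 3: offset=12 data="DyIKZ" -> buffer=CsN???????JyDyIKZ -> prefix_len=3
Fragment 4: offset=3 data="YEO" -> buffer=CsNYEO????JyDyIKZ -> prefix_len=6
Fragment 5: offset=6 data="EsGF" -> buffer=CsNYEOEsGFJyDyIKZ -> prefix_len=17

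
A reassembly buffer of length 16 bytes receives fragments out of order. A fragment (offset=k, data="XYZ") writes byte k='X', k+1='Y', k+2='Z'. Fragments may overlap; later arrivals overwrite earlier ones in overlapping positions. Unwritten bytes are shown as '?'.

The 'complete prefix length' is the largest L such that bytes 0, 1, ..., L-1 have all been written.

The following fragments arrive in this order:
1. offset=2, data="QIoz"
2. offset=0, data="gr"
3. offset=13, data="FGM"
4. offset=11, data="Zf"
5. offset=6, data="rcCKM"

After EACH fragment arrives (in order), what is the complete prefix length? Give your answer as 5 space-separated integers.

Fragment 1: offset=2 data="QIoz" -> buffer=??QIoz?????????? -> prefix_len=0
Fragment 2: offset=0 data="gr" -> buffer=grQIoz?????????? -> prefix_len=6
Fragment 3: offset=13 data="FGM" -> buffer=grQIoz???????FGM -> prefix_len=6
Fragment 4: offset=11 data="Zf" -> buffer=grQIoz?????ZfFGM -> prefix_len=6
Fragment 5: offset=6 data="rcCKM" -> buffer=grQIozrcCKMZfFGM -> prefix_len=16

Answer: 0 6 6 6 16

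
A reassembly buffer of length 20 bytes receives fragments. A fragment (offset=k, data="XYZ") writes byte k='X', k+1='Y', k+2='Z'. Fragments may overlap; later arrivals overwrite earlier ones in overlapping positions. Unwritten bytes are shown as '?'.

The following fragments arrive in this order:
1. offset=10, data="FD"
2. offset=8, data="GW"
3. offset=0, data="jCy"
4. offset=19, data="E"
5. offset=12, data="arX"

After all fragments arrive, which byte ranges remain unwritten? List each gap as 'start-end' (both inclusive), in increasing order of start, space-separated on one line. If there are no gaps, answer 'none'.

Fragment 1: offset=10 len=2
Fragment 2: offset=8 len=2
Fragment 3: offset=0 len=3
Fragment 4: offset=19 len=1
Fragment 5: offset=12 len=3
Gaps: 3-7 15-18

Answer: 3-7 15-18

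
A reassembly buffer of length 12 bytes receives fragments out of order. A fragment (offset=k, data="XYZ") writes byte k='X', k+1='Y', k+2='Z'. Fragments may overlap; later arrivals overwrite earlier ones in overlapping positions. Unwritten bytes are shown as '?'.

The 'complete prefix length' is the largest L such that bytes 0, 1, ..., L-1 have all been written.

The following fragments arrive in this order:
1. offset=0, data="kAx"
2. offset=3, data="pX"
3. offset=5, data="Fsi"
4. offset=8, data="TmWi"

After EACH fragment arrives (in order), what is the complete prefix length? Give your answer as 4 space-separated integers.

Fragment 1: offset=0 data="kAx" -> buffer=kAx????????? -> prefix_len=3
Fragment 2: offset=3 data="pX" -> buffer=kAxpX??????? -> prefix_len=5
Fragment 3: offset=5 data="Fsi" -> buffer=kAxpXFsi???? -> prefix_len=8
Fragment 4: offset=8 data="TmWi" -> buffer=kAxpXFsiTmWi -> prefix_len=12

Answer: 3 5 8 12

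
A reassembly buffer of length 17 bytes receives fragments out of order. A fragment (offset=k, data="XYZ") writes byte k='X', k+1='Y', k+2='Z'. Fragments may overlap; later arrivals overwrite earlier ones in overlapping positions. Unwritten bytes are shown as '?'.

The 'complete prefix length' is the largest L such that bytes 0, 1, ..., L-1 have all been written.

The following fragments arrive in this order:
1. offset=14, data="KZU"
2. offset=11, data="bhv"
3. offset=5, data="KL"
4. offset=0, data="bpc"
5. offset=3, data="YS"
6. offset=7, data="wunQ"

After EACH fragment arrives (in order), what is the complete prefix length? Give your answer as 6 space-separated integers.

Answer: 0 0 0 3 7 17

Derivation:
Fragment 1: offset=14 data="KZU" -> buffer=??????????????KZU -> prefix_len=0
Fragment 2: offset=11 data="bhv" -> buffer=???????????bhvKZU -> prefix_len=0
Fragment 3: offset=5 data="KL" -> buffer=?????KL????bhvKZU -> prefix_len=0
Fragment 4: offset=0 data="bpc" -> buffer=bpc??KL????bhvKZU -> prefix_len=3
Fragment 5: offset=3 data="YS" -> buffer=bpcYSKL????bhvKZU -> prefix_len=7
Fragment 6: offset=7 data="wunQ" -> buffer=bpcYSKLwunQbhvKZU -> prefix_len=17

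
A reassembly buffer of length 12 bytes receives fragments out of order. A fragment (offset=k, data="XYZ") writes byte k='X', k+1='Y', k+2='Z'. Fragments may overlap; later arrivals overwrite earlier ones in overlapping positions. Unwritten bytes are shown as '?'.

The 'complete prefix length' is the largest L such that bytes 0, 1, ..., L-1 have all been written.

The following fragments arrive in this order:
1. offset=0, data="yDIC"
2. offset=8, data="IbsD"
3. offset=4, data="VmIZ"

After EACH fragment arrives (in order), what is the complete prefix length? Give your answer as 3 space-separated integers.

Answer: 4 4 12

Derivation:
Fragment 1: offset=0 data="yDIC" -> buffer=yDIC???????? -> prefix_len=4
Fragment 2: offset=8 data="IbsD" -> buffer=yDIC????IbsD -> prefix_len=4
Fragment 3: offset=4 data="VmIZ" -> buffer=yDICVmIZIbsD -> prefix_len=12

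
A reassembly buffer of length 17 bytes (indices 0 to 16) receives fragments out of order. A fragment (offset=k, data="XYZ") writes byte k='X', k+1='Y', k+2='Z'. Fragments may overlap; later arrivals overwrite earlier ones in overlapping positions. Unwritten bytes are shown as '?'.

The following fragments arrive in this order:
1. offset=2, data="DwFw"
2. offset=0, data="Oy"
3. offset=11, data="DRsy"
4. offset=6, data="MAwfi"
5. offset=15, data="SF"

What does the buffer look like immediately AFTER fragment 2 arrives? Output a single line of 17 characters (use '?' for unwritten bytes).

Fragment 1: offset=2 data="DwFw" -> buffer=??DwFw???????????
Fragment 2: offset=0 data="Oy" -> buffer=OyDwFw???????????

Answer: OyDwFw???????????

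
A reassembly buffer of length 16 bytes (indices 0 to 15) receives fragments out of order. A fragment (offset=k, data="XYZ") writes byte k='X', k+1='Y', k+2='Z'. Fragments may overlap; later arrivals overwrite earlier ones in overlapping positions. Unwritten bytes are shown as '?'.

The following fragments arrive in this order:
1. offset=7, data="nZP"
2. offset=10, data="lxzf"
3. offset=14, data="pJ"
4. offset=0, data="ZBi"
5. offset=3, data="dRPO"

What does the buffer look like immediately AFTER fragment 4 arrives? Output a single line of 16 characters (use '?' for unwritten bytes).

Fragment 1: offset=7 data="nZP" -> buffer=???????nZP??????
Fragment 2: offset=10 data="lxzf" -> buffer=???????nZPlxzf??
Fragment 3: offset=14 data="pJ" -> buffer=???????nZPlxzfpJ
Fragment 4: offset=0 data="ZBi" -> buffer=ZBi????nZPlxzfpJ

Answer: ZBi????nZPlxzfpJ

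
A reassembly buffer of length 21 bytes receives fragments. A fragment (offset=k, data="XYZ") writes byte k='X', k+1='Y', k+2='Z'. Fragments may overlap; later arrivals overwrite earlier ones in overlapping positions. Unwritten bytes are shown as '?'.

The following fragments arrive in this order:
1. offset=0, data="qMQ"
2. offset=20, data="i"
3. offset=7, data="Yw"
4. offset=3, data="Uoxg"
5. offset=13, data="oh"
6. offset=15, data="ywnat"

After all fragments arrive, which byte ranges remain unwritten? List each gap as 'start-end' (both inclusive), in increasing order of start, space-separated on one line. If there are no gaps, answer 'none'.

Answer: 9-12

Derivation:
Fragment 1: offset=0 len=3
Fragment 2: offset=20 len=1
Fragment 3: offset=7 len=2
Fragment 4: offset=3 len=4
Fragment 5: offset=13 len=2
Fragment 6: offset=15 len=5
Gaps: 9-12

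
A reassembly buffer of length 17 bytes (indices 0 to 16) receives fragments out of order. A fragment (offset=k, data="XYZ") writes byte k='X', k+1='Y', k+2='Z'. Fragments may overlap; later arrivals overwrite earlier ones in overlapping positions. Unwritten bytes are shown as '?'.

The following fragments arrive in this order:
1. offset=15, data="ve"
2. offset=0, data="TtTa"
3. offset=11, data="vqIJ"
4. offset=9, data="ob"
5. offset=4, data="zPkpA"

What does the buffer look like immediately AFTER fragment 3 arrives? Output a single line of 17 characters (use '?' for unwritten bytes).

Answer: TtTa???????vqIJve

Derivation:
Fragment 1: offset=15 data="ve" -> buffer=???????????????ve
Fragment 2: offset=0 data="TtTa" -> buffer=TtTa???????????ve
Fragment 3: offset=11 data="vqIJ" -> buffer=TtTa???????vqIJve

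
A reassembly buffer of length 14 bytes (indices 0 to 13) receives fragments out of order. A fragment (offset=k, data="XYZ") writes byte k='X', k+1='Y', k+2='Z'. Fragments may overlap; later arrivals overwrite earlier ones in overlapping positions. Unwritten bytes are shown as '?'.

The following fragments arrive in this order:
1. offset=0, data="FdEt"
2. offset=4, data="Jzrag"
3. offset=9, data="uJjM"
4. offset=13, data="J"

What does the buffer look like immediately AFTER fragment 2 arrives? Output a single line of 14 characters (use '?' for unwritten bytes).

Fragment 1: offset=0 data="FdEt" -> buffer=FdEt??????????
Fragment 2: offset=4 data="Jzrag" -> buffer=FdEtJzrag?????

Answer: FdEtJzrag?????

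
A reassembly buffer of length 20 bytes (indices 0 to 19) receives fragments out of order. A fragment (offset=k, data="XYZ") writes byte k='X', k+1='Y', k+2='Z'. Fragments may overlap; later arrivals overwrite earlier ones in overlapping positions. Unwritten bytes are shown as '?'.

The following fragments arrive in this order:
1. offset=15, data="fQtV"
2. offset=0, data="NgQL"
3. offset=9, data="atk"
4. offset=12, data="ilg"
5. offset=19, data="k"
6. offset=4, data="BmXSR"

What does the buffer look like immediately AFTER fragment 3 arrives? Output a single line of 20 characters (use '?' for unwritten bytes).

Answer: NgQL?????atk???fQtV?

Derivation:
Fragment 1: offset=15 data="fQtV" -> buffer=???????????????fQtV?
Fragment 2: offset=0 data="NgQL" -> buffer=NgQL???????????fQtV?
Fragment 3: offset=9 data="atk" -> buffer=NgQL?????atk???fQtV?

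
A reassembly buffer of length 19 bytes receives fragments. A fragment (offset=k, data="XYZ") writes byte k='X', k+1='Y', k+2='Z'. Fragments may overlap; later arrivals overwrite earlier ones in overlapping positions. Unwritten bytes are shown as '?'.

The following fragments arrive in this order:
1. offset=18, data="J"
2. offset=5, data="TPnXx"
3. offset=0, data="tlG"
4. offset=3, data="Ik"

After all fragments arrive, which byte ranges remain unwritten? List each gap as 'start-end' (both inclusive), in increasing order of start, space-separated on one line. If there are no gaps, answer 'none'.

Fragment 1: offset=18 len=1
Fragment 2: offset=5 len=5
Fragment 3: offset=0 len=3
Fragment 4: offset=3 len=2
Gaps: 10-17

Answer: 10-17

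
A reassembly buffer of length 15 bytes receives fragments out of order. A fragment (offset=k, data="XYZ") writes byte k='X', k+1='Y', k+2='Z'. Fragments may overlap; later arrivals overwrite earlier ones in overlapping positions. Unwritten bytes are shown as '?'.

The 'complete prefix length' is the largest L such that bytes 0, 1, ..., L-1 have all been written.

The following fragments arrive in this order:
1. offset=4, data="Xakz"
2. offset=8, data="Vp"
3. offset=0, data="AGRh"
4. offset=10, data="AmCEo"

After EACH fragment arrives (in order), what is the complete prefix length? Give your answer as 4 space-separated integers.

Fragment 1: offset=4 data="Xakz" -> buffer=????Xakz??????? -> prefix_len=0
Fragment 2: offset=8 data="Vp" -> buffer=????XakzVp????? -> prefix_len=0
Fragment 3: offset=0 data="AGRh" -> buffer=AGRhXakzVp????? -> prefix_len=10
Fragment 4: offset=10 data="AmCEo" -> buffer=AGRhXakzVpAmCEo -> prefix_len=15

Answer: 0 0 10 15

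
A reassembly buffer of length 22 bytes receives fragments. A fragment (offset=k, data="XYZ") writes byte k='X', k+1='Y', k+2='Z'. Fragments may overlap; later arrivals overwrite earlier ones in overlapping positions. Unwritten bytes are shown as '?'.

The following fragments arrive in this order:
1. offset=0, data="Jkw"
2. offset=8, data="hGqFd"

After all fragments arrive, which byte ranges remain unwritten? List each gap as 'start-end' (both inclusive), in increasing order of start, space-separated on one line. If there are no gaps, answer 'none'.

Fragment 1: offset=0 len=3
Fragment 2: offset=8 len=5
Gaps: 3-7 13-21

Answer: 3-7 13-21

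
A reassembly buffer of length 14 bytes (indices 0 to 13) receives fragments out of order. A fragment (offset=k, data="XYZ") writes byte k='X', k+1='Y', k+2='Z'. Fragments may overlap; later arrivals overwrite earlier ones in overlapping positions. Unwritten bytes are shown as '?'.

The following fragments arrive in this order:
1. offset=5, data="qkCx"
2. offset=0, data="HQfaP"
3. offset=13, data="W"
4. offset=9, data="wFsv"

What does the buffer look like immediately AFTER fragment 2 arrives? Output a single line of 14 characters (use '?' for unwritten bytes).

Answer: HQfaPqkCx?????

Derivation:
Fragment 1: offset=5 data="qkCx" -> buffer=?????qkCx?????
Fragment 2: offset=0 data="HQfaP" -> buffer=HQfaPqkCx?????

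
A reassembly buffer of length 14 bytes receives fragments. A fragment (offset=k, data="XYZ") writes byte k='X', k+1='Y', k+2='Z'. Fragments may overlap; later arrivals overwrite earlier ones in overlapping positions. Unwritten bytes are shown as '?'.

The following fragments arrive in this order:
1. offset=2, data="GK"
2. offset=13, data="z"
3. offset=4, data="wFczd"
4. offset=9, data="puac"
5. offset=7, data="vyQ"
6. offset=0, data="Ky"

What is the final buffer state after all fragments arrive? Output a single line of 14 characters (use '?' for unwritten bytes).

Answer: KyGKwFcvyQuacz

Derivation:
Fragment 1: offset=2 data="GK" -> buffer=??GK??????????
Fragment 2: offset=13 data="z" -> buffer=??GK?????????z
Fragment 3: offset=4 data="wFczd" -> buffer=??GKwFczd????z
Fragment 4: offset=9 data="puac" -> buffer=??GKwFczdpuacz
Fragment 5: offset=7 data="vyQ" -> buffer=??GKwFcvyQuacz
Fragment 6: offset=0 data="Ky" -> buffer=KyGKwFcvyQuacz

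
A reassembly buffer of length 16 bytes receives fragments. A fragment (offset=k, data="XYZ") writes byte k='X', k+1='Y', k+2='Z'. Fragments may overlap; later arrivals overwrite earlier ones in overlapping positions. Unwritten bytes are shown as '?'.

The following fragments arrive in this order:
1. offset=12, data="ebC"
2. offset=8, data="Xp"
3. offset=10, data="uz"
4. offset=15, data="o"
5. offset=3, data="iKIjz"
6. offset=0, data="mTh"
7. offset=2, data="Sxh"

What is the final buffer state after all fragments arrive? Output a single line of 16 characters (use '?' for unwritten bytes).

Fragment 1: offset=12 data="ebC" -> buffer=????????????ebC?
Fragment 2: offset=8 data="Xp" -> buffer=????????Xp??ebC?
Fragment 3: offset=10 data="uz" -> buffer=????????XpuzebC?
Fragment 4: offset=15 data="o" -> buffer=????????XpuzebCo
Fragment 5: offset=3 data="iKIjz" -> buffer=???iKIjzXpuzebCo
Fragment 6: offset=0 data="mTh" -> buffer=mThiKIjzXpuzebCo
Fragment 7: offset=2 data="Sxh" -> buffer=mTSxhIjzXpuzebCo

Answer: mTSxhIjzXpuzebCo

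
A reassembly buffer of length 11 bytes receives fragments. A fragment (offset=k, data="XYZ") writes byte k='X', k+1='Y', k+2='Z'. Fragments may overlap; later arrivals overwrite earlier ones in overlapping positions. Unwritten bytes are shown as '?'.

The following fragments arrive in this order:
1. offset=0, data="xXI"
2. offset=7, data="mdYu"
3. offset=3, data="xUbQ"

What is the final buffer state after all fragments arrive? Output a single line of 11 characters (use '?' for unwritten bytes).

Fragment 1: offset=0 data="xXI" -> buffer=xXI????????
Fragment 2: offset=7 data="mdYu" -> buffer=xXI????mdYu
Fragment 3: offset=3 data="xUbQ" -> buffer=xXIxUbQmdYu

Answer: xXIxUbQmdYu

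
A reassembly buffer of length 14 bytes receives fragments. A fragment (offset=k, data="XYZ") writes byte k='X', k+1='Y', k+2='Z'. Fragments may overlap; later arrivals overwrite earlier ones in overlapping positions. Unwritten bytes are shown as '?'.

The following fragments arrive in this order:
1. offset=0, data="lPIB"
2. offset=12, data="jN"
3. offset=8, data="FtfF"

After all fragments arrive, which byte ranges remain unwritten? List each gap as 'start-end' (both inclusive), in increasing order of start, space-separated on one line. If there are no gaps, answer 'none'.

Answer: 4-7

Derivation:
Fragment 1: offset=0 len=4
Fragment 2: offset=12 len=2
Fragment 3: offset=8 len=4
Gaps: 4-7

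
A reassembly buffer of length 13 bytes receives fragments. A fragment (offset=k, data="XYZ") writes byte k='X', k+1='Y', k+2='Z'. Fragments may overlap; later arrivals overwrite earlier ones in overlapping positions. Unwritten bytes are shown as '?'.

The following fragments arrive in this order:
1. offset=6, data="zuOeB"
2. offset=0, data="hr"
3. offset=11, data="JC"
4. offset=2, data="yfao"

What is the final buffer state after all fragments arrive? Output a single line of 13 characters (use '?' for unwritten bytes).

Answer: hryfaozuOeBJC

Derivation:
Fragment 1: offset=6 data="zuOeB" -> buffer=??????zuOeB??
Fragment 2: offset=0 data="hr" -> buffer=hr????zuOeB??
Fragment 3: offset=11 data="JC" -> buffer=hr????zuOeBJC
Fragment 4: offset=2 data="yfao" -> buffer=hryfaozuOeBJC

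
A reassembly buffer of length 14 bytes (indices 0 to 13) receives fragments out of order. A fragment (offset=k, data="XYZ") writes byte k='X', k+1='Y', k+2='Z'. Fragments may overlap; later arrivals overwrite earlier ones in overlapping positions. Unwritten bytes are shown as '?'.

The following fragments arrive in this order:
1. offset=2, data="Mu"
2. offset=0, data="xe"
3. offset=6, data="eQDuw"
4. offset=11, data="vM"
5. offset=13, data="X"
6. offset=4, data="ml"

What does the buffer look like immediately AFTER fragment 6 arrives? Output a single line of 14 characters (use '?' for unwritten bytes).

Answer: xeMumleQDuwvMX

Derivation:
Fragment 1: offset=2 data="Mu" -> buffer=??Mu??????????
Fragment 2: offset=0 data="xe" -> buffer=xeMu??????????
Fragment 3: offset=6 data="eQDuw" -> buffer=xeMu??eQDuw???
Fragment 4: offset=11 data="vM" -> buffer=xeMu??eQDuwvM?
Fragment 5: offset=13 data="X" -> buffer=xeMu??eQDuwvMX
Fragment 6: offset=4 data="ml" -> buffer=xeMumleQDuwvMX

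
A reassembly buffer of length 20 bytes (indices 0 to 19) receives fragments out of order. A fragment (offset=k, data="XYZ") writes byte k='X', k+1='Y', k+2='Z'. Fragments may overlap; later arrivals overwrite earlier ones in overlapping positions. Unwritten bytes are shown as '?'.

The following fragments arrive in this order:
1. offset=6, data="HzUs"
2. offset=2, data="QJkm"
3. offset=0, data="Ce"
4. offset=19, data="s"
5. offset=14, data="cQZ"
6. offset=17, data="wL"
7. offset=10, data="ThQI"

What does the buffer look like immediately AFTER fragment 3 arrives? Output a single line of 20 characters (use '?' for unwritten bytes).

Answer: CeQJkmHzUs??????????

Derivation:
Fragment 1: offset=6 data="HzUs" -> buffer=??????HzUs??????????
Fragment 2: offset=2 data="QJkm" -> buffer=??QJkmHzUs??????????
Fragment 3: offset=0 data="Ce" -> buffer=CeQJkmHzUs??????????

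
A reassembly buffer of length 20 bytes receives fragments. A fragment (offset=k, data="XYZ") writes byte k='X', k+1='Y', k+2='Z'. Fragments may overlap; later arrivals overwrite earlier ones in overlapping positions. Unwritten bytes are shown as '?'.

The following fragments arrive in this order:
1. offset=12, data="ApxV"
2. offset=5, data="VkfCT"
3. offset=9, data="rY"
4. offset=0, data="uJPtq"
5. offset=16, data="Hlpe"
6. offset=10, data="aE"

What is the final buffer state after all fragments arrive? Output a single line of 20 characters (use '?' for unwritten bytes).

Answer: uJPtqVkfCraEApxVHlpe

Derivation:
Fragment 1: offset=12 data="ApxV" -> buffer=????????????ApxV????
Fragment 2: offset=5 data="VkfCT" -> buffer=?????VkfCT??ApxV????
Fragment 3: offset=9 data="rY" -> buffer=?????VkfCrY?ApxV????
Fragment 4: offset=0 data="uJPtq" -> buffer=uJPtqVkfCrY?ApxV????
Fragment 5: offset=16 data="Hlpe" -> buffer=uJPtqVkfCrY?ApxVHlpe
Fragment 6: offset=10 data="aE" -> buffer=uJPtqVkfCraEApxVHlpe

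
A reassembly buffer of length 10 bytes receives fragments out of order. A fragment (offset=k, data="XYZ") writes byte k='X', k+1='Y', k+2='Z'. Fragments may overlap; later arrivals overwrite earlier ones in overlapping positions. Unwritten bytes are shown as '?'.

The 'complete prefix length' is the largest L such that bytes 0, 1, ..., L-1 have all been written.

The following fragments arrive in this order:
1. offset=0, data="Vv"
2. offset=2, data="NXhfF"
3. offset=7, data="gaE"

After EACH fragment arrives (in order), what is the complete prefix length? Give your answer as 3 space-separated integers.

Fragment 1: offset=0 data="Vv" -> buffer=Vv???????? -> prefix_len=2
Fragment 2: offset=2 data="NXhfF" -> buffer=VvNXhfF??? -> prefix_len=7
Fragment 3: offset=7 data="gaE" -> buffer=VvNXhfFgaE -> prefix_len=10

Answer: 2 7 10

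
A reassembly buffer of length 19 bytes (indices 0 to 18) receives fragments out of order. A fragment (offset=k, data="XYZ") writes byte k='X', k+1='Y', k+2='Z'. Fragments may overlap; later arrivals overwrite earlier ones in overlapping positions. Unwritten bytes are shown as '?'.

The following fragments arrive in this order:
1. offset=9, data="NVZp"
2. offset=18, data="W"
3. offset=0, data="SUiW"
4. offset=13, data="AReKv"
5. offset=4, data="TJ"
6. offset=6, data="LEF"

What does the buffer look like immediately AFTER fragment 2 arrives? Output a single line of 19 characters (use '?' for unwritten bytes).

Fragment 1: offset=9 data="NVZp" -> buffer=?????????NVZp??????
Fragment 2: offset=18 data="W" -> buffer=?????????NVZp?????W

Answer: ?????????NVZp?????W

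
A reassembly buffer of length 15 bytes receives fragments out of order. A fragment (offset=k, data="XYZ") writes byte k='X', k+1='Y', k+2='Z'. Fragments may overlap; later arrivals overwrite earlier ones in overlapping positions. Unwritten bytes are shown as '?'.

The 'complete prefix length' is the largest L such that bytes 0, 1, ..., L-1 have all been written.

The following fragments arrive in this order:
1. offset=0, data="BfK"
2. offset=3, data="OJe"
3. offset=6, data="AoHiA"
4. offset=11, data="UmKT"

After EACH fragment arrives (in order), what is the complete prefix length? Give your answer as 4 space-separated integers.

Answer: 3 6 11 15

Derivation:
Fragment 1: offset=0 data="BfK" -> buffer=BfK???????????? -> prefix_len=3
Fragment 2: offset=3 data="OJe" -> buffer=BfKOJe????????? -> prefix_len=6
Fragment 3: offset=6 data="AoHiA" -> buffer=BfKOJeAoHiA???? -> prefix_len=11
Fragment 4: offset=11 data="UmKT" -> buffer=BfKOJeAoHiAUmKT -> prefix_len=15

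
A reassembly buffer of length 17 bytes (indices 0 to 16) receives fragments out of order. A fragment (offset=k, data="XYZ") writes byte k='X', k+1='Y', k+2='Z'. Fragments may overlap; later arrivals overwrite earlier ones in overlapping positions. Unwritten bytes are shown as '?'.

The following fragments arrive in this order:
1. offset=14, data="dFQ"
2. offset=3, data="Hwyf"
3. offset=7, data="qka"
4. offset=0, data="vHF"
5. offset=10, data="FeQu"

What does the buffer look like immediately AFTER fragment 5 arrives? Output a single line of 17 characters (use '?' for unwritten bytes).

Answer: vHFHwyfqkaFeQudFQ

Derivation:
Fragment 1: offset=14 data="dFQ" -> buffer=??????????????dFQ
Fragment 2: offset=3 data="Hwyf" -> buffer=???Hwyf???????dFQ
Fragment 3: offset=7 data="qka" -> buffer=???Hwyfqka????dFQ
Fragment 4: offset=0 data="vHF" -> buffer=vHFHwyfqka????dFQ
Fragment 5: offset=10 data="FeQu" -> buffer=vHFHwyfqkaFeQudFQ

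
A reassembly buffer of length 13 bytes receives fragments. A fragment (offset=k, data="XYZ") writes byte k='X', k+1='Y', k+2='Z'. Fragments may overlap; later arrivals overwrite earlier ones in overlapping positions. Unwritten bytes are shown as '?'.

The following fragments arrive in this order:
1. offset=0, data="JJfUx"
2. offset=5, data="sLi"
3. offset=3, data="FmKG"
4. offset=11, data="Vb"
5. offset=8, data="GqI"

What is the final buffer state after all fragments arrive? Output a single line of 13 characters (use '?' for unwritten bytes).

Fragment 1: offset=0 data="JJfUx" -> buffer=JJfUx????????
Fragment 2: offset=5 data="sLi" -> buffer=JJfUxsLi?????
Fragment 3: offset=3 data="FmKG" -> buffer=JJfFmKGi?????
Fragment 4: offset=11 data="Vb" -> buffer=JJfFmKGi???Vb
Fragment 5: offset=8 data="GqI" -> buffer=JJfFmKGiGqIVb

Answer: JJfFmKGiGqIVb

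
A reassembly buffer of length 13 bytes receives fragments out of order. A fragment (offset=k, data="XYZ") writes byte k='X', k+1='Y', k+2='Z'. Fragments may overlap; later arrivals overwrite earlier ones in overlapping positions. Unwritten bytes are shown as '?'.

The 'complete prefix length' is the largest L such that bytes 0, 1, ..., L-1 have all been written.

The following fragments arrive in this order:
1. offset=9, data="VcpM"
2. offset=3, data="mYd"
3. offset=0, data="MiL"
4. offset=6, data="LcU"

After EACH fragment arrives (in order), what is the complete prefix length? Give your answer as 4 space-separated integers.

Answer: 0 0 6 13

Derivation:
Fragment 1: offset=9 data="VcpM" -> buffer=?????????VcpM -> prefix_len=0
Fragment 2: offset=3 data="mYd" -> buffer=???mYd???VcpM -> prefix_len=0
Fragment 3: offset=0 data="MiL" -> buffer=MiLmYd???VcpM -> prefix_len=6
Fragment 4: offset=6 data="LcU" -> buffer=MiLmYdLcUVcpM -> prefix_len=13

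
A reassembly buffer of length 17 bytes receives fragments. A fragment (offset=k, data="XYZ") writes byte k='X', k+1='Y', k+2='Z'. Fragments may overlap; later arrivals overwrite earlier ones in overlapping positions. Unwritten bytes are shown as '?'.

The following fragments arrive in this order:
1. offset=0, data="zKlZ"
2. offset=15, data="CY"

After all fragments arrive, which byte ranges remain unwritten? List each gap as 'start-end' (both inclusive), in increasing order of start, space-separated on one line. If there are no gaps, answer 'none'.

Fragment 1: offset=0 len=4
Fragment 2: offset=15 len=2
Gaps: 4-14

Answer: 4-14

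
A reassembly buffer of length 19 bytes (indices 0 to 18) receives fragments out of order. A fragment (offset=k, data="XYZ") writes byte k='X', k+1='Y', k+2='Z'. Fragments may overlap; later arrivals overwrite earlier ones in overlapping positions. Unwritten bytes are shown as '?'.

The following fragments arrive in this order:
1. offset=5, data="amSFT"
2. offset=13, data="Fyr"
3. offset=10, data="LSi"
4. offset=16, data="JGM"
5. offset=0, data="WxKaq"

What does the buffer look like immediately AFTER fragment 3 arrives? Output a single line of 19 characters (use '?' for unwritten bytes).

Answer: ?????amSFTLSiFyr???

Derivation:
Fragment 1: offset=5 data="amSFT" -> buffer=?????amSFT?????????
Fragment 2: offset=13 data="Fyr" -> buffer=?????amSFT???Fyr???
Fragment 3: offset=10 data="LSi" -> buffer=?????amSFTLSiFyr???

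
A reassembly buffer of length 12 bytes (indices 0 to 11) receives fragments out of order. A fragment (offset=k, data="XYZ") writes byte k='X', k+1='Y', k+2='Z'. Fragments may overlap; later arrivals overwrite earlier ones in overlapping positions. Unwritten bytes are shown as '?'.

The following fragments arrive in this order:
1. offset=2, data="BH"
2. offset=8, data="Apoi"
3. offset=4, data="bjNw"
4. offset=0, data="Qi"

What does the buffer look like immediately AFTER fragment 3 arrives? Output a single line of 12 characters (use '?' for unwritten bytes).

Fragment 1: offset=2 data="BH" -> buffer=??BH????????
Fragment 2: offset=8 data="Apoi" -> buffer=??BH????Apoi
Fragment 3: offset=4 data="bjNw" -> buffer=??BHbjNwApoi

Answer: ??BHbjNwApoi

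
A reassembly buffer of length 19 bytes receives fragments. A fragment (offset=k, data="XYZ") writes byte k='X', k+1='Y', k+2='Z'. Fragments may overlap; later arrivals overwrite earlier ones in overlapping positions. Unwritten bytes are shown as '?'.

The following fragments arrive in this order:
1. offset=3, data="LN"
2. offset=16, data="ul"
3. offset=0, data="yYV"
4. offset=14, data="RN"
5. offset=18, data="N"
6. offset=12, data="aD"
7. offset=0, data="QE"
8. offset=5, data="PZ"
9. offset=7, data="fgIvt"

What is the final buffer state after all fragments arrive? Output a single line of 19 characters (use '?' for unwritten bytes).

Answer: QEVLNPZfgIvtaDRNulN

Derivation:
Fragment 1: offset=3 data="LN" -> buffer=???LN??????????????
Fragment 2: offset=16 data="ul" -> buffer=???LN???????????ul?
Fragment 3: offset=0 data="yYV" -> buffer=yYVLN???????????ul?
Fragment 4: offset=14 data="RN" -> buffer=yYVLN?????????RNul?
Fragment 5: offset=18 data="N" -> buffer=yYVLN?????????RNulN
Fragment 6: offset=12 data="aD" -> buffer=yYVLN???????aDRNulN
Fragment 7: offset=0 data="QE" -> buffer=QEVLN???????aDRNulN
Fragment 8: offset=5 data="PZ" -> buffer=QEVLNPZ?????aDRNulN
Fragment 9: offset=7 data="fgIvt" -> buffer=QEVLNPZfgIvtaDRNulN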